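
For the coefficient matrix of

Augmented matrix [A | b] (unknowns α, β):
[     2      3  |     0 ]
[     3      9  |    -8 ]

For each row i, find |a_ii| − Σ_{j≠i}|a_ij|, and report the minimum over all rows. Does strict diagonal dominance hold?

-1

row 1: |2| − (3) = -1
row 2: |9| − (3) = 6
minimum over rows = -1 → not strictly diagonally dominant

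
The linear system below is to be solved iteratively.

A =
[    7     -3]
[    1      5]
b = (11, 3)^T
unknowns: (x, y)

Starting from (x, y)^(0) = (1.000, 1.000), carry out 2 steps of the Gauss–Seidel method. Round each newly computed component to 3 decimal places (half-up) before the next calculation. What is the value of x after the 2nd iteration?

Iteration 1:
  x = (11 - (-3)·1.000) / (7) = 2.000
  y = (3 - (1)·2.000) / (5) = 0.200
Iteration 2:
  x = (11 - (-3)·0.200) / (7) = 1.657
  y = (3 - (1)·1.657) / (5) = 0.269

1.657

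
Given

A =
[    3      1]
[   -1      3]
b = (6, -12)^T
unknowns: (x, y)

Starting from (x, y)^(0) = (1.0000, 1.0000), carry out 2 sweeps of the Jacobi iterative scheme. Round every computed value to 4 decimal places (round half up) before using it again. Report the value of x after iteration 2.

3.2222

Iteration 1:
  x = (6 - (1)·1.0000) / (3) = 1.6667
  y = (-12 - (-1)·1.0000) / (3) = -3.6667
Iteration 2:
  x = (6 - (1)·-3.6667) / (3) = 3.2222
  y = (-12 - (-1)·1.6667) / (3) = -3.4444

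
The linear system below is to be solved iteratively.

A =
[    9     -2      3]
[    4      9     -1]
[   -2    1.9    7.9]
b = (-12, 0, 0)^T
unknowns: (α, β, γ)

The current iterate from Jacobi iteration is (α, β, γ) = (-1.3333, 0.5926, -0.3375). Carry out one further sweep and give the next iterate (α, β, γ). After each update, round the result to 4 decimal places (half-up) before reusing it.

One sweep:
  α = (-12 - (-2)·0.5926 - (3)·-0.3375) / (9) = -1.0891
  β = (0 - (4)·-1.3333 - (-1)·-0.3375) / (9) = 0.5551
  γ = (0 - (-2)·-1.3333 - (1.9)·0.5926) / (7.9) = -0.4801

(-1.0891, 0.5551, -0.4801)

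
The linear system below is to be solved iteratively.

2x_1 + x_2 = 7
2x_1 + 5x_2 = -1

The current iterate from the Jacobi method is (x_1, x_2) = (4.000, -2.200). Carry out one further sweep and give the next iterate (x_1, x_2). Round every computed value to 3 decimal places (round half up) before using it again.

(4.600, -1.800)

One sweep:
  x_1 = (7 - (1)·-2.200) / (2) = 4.600
  x_2 = (-1 - (2)·4.000) / (5) = -1.800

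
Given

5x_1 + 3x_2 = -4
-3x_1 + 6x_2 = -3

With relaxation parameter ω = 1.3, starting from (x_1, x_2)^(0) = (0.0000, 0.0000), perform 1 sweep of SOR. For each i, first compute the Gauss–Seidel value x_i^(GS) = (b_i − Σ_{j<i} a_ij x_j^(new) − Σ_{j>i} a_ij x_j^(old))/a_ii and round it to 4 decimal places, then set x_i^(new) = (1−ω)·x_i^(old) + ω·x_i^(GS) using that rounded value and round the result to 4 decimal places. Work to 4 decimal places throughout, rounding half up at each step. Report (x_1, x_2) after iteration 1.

Iteration 1:
  x_1: GS value = (-4 - (3)·0.0000) / (5) = -0.8000;  x_1 ← (1−ω)·0.0000 + ω·-0.8000 = -1.0400
  x_2: GS value = (-3 - (-3)·-1.0400) / (6) = -1.0200;  x_2 ← (1−ω)·0.0000 + ω·-1.0200 = -1.3260

(-1.0400, -1.3260)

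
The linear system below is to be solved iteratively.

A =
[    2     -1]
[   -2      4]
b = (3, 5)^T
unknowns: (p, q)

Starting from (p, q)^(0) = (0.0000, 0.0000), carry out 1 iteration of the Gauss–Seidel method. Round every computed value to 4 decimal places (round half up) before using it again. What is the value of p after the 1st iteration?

Iteration 1:
  p = (3 - (-1)·0.0000) / (2) = 1.5000
  q = (5 - (-2)·1.5000) / (4) = 2.0000

1.5000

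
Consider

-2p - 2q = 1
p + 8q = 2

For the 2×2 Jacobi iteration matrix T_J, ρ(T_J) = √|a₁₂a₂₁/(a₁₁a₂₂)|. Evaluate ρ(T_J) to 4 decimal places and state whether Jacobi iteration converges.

a₁₂a₂₁/(a₁₁a₂₂) = (-2)·(1) / ((-2)·(8)) = 0.125000
ρ = √|0.125000| = √0.125000 = 0.3536
ρ < 1, so Jacobi converges

0.3536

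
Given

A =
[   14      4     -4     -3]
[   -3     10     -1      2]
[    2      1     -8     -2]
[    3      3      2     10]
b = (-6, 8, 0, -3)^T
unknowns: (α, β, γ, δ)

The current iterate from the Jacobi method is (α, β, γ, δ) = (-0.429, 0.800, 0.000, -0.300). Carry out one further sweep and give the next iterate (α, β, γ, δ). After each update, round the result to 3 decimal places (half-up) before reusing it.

(-0.721, 0.731, 0.068, -0.411)

One sweep:
  α = (-6 - (4)·0.800 - (-4)·0.000 - (-3)·-0.300) / (14) = -0.721
  β = (8 - (-3)·-0.429 - (-1)·0.000 - (2)·-0.300) / (10) = 0.731
  γ = (0 - (2)·-0.429 - (1)·0.800 - (-2)·-0.300) / (-8) = 0.068
  δ = (-3 - (3)·-0.429 - (3)·0.800 - (2)·0.000) / (10) = -0.411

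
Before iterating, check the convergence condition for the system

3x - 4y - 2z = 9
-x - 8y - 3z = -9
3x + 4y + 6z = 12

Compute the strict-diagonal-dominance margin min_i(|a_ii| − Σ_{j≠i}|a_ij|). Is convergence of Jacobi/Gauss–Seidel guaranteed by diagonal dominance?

-3

row 1: |3| − (4+2) = -3
row 2: |-8| − (1+3) = 4
row 3: |6| − (3+4) = -1
minimum over rows = -3 → not strictly diagonally dominant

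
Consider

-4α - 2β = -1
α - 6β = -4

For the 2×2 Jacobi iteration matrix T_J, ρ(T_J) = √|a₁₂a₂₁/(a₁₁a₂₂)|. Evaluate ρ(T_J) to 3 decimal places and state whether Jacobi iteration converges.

a₁₂a₂₁/(a₁₁a₂₂) = (-2)·(1) / ((-4)·(-6)) = -0.083333
ρ = √|-0.083333| = √0.083333 = 0.289
ρ < 1, so Jacobi converges

0.289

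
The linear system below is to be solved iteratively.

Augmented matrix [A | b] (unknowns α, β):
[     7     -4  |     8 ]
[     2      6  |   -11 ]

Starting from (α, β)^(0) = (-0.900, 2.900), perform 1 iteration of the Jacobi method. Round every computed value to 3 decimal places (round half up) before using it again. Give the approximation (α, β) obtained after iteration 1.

Iteration 1:
  α = (8 - (-4)·2.900) / (7) = 2.800
  β = (-11 - (2)·-0.900) / (6) = -1.533

(2.800, -1.533)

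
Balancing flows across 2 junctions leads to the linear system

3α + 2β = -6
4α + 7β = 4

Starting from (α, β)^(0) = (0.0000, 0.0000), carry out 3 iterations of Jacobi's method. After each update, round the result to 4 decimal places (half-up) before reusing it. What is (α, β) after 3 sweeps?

(-3.1429, 1.9319)

Iteration 1:
  α = (-6 - (2)·0.0000) / (3) = -2.0000
  β = (4 - (4)·0.0000) / (7) = 0.5714
Iteration 2:
  α = (-6 - (2)·0.5714) / (3) = -2.3809
  β = (4 - (4)·-2.0000) / (7) = 1.7143
Iteration 3:
  α = (-6 - (2)·1.7143) / (3) = -3.1429
  β = (4 - (4)·-2.3809) / (7) = 1.9319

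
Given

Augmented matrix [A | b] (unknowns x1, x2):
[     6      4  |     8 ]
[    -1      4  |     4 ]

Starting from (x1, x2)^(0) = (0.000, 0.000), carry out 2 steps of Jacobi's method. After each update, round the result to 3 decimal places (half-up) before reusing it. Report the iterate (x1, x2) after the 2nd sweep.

(0.667, 1.333)

Iteration 1:
  x1 = (8 - (4)·0.000) / (6) = 1.333
  x2 = (4 - (-1)·0.000) / (4) = 1.000
Iteration 2:
  x1 = (8 - (4)·1.000) / (6) = 0.667
  x2 = (4 - (-1)·1.333) / (4) = 1.333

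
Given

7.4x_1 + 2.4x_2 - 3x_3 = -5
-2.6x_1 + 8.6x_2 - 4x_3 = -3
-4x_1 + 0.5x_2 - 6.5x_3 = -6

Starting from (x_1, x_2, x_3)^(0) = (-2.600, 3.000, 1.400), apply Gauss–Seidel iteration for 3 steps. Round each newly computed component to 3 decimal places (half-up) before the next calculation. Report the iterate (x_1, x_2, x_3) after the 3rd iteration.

Iteration 1:
  x_1 = (-5 - (2.4)·3.000 - (-3)·1.400) / (7.4) = -1.081
  x_2 = (-3 - (-2.6)·-1.081 - (-4)·1.400) / (8.6) = -0.024
  x_3 = (-6 - (-4)·-1.081 - (0.5)·-0.024) / (-6.5) = 1.586
Iteration 2:
  x_1 = (-5 - (2.4)·-0.024 - (-3)·1.586) / (7.4) = -0.025
  x_2 = (-3 - (-2.6)·-0.025 - (-4)·1.586) / (8.6) = 0.381
  x_3 = (-6 - (-4)·-0.025 - (0.5)·0.381) / (-6.5) = 0.968
Iteration 3:
  x_1 = (-5 - (2.4)·0.381 - (-3)·0.968) / (7.4) = -0.407
  x_2 = (-3 - (-2.6)·-0.407 - (-4)·0.968) / (8.6) = -0.022
  x_3 = (-6 - (-4)·-0.407 - (0.5)·-0.022) / (-6.5) = 1.172

(-0.407, -0.022, 1.172)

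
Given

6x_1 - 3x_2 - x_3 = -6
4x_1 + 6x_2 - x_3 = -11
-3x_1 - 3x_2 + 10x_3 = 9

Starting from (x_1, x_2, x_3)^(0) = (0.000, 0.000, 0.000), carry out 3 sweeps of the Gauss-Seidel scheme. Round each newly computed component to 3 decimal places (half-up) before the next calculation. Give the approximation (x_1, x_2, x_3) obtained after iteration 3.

(-1.347, -0.901, 0.226)

Iteration 1:
  x_1 = (-6 - (-3)·0.000 - (-1)·0.000) / (6) = -1.000
  x_2 = (-11 - (4)·-1.000 - (-1)·0.000) / (6) = -1.167
  x_3 = (9 - (-3)·-1.000 - (-3)·-1.167) / (10) = 0.250
Iteration 2:
  x_1 = (-6 - (-3)·-1.167 - (-1)·0.250) / (6) = -1.542
  x_2 = (-11 - (4)·-1.542 - (-1)·0.250) / (6) = -0.764
  x_3 = (9 - (-3)·-1.542 - (-3)·-0.764) / (10) = 0.208
Iteration 3:
  x_1 = (-6 - (-3)·-0.764 - (-1)·0.208) / (6) = -1.347
  x_2 = (-11 - (4)·-1.347 - (-1)·0.208) / (6) = -0.901
  x_3 = (9 - (-3)·-1.347 - (-3)·-0.901) / (10) = 0.226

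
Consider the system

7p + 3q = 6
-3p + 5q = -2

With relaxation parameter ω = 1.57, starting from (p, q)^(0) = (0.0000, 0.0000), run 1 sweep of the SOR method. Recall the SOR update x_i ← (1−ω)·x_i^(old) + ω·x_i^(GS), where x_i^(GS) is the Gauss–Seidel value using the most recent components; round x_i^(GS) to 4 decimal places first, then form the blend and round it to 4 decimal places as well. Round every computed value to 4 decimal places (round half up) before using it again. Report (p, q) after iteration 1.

Iteration 1:
  p: GS value = (6 - (3)·0.0000) / (7) = 0.8571;  p ← (1−ω)·0.0000 + ω·0.8571 = 1.3456
  q: GS value = (-2 - (-3)·1.3456) / (5) = 0.4074;  q ← (1−ω)·0.0000 + ω·0.4074 = 0.6396

(1.3456, 0.6396)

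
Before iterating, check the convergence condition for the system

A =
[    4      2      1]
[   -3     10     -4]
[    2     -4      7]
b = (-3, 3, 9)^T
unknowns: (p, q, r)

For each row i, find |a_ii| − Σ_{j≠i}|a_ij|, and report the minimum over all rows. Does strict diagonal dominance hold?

row 1: |4| − (2+1) = 1
row 2: |10| − (3+4) = 3
row 3: |7| − (2+4) = 1
minimum over rows = 1 → strictly diagonally dominant (convergence guaranteed)

1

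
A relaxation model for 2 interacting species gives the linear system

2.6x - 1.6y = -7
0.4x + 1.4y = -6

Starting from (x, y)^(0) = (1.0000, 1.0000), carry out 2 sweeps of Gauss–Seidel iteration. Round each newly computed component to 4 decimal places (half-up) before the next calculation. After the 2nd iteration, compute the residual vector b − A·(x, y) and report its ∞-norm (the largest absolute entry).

Iteration 1:
  x = (-7 - (-1.6)·1.0000) / (2.6) = -2.0769
  y = (-6 - (0.4)·-2.0769) / (1.4) = -3.6923
Iteration 2:
  x = (-7 - (-1.6)·-3.6923) / (2.6) = -4.9645
  y = (-6 - (0.4)·-4.9645) / (1.4) = -2.8673
Residual b − A·x = (1.3200, 0.0000); ∞-norm = 1.3200

1.3200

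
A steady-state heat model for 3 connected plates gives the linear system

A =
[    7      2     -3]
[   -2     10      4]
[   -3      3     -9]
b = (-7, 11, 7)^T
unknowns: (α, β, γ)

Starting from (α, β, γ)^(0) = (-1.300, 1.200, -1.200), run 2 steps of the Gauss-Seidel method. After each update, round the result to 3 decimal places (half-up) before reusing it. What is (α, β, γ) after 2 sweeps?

(-1.241, 0.754, -0.113)

Iteration 1:
  α = (-7 - (2)·1.200 - (-3)·-1.200) / (7) = -1.857
  β = (11 - (-2)·-1.857 - (4)·-1.200) / (10) = 1.209
  γ = (7 - (-3)·-1.857 - (3)·1.209) / (-9) = 0.244
Iteration 2:
  α = (-7 - (2)·1.209 - (-3)·0.244) / (7) = -1.241
  β = (11 - (-2)·-1.241 - (4)·0.244) / (10) = 0.754
  γ = (7 - (-3)·-1.241 - (3)·0.754) / (-9) = -0.113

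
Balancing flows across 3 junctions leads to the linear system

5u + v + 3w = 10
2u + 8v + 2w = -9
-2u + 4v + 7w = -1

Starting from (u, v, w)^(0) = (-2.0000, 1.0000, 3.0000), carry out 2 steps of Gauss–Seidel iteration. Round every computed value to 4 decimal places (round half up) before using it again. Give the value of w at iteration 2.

1.4117

Iteration 1:
  u = (10 - (1)·1.0000 - (3)·3.0000) / (5) = 0.0000
  v = (-9 - (2)·0.0000 - (2)·3.0000) / (8) = -1.8750
  w = (-1 - (-2)·0.0000 - (4)·-1.8750) / (7) = 0.9286
Iteration 2:
  u = (10 - (1)·-1.8750 - (3)·0.9286) / (5) = 1.8178
  v = (-9 - (2)·1.8178 - (2)·0.9286) / (8) = -1.8116
  w = (-1 - (-2)·1.8178 - (4)·-1.8116) / (7) = 1.4117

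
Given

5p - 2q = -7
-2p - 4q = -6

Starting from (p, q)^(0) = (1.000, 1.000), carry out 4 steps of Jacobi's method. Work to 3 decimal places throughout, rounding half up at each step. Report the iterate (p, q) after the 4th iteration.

(-0.600, 1.800)

Iteration 1:
  p = (-7 - (-2)·1.000) / (5) = -1.000
  q = (-6 - (-2)·1.000) / (-4) = 1.000
Iteration 2:
  p = (-7 - (-2)·1.000) / (5) = -1.000
  q = (-6 - (-2)·-1.000) / (-4) = 2.000
Iteration 3:
  p = (-7 - (-2)·2.000) / (5) = -0.600
  q = (-6 - (-2)·-1.000) / (-4) = 2.000
Iteration 4:
  p = (-7 - (-2)·2.000) / (5) = -0.600
  q = (-6 - (-2)·-0.600) / (-4) = 1.800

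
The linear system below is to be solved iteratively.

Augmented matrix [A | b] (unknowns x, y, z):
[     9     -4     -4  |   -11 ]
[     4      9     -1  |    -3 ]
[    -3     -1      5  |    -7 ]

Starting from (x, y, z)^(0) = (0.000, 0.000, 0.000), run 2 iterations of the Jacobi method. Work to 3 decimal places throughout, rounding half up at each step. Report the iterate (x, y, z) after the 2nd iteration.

Iteration 1:
  x = (-11 - (-4)·0.000 - (-4)·0.000) / (9) = -1.222
  y = (-3 - (4)·0.000 - (-1)·0.000) / (9) = -0.333
  z = (-7 - (-3)·0.000 - (-1)·0.000) / (5) = -1.400
Iteration 2:
  x = (-11 - (-4)·-0.333 - (-4)·-1.400) / (9) = -1.992
  y = (-3 - (4)·-1.222 - (-1)·-1.400) / (9) = 0.054
  z = (-7 - (-3)·-1.222 - (-1)·-0.333) / (5) = -2.200

(-1.992, 0.054, -2.200)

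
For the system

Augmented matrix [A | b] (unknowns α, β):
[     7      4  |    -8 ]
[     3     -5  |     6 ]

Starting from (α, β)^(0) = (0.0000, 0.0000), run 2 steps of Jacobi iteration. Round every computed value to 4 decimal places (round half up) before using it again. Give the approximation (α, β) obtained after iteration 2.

(-0.4571, -1.8857)

Iteration 1:
  α = (-8 - (4)·0.0000) / (7) = -1.1429
  β = (6 - (3)·0.0000) / (-5) = -1.2000
Iteration 2:
  α = (-8 - (4)·-1.2000) / (7) = -0.4571
  β = (6 - (3)·-1.1429) / (-5) = -1.8857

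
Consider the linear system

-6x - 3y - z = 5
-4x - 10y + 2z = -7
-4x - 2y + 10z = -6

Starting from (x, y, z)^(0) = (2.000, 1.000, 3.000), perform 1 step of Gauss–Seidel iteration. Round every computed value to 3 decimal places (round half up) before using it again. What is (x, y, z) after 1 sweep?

(-1.833, 2.033, -0.927)

Iteration 1:
  x = (5 - (-3)·1.000 - (-1)·3.000) / (-6) = -1.833
  y = (-7 - (-4)·-1.833 - (2)·3.000) / (-10) = 2.033
  z = (-6 - (-4)·-1.833 - (-2)·2.033) / (10) = -0.927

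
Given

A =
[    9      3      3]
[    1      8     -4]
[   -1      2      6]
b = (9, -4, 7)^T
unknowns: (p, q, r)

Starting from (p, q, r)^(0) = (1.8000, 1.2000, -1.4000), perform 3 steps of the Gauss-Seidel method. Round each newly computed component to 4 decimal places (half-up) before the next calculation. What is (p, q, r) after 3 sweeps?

Iteration 1:
  p = (9 - (3)·1.2000 - (3)·-1.4000) / (9) = 1.0667
  q = (-4 - (1)·1.0667 - (-4)·-1.4000) / (8) = -1.3333
  r = (7 - (-1)·1.0667 - (2)·-1.3333) / (6) = 1.7889
Iteration 2:
  p = (9 - (3)·-1.3333 - (3)·1.7889) / (9) = 0.8481
  q = (-4 - (1)·0.8481 - (-4)·1.7889) / (8) = 0.2884
  r = (7 - (-1)·0.8481 - (2)·0.2884) / (6) = 1.2119
Iteration 3:
  p = (9 - (3)·0.2884 - (3)·1.2119) / (9) = 0.4999
  q = (-4 - (1)·0.4999 - (-4)·1.2119) / (8) = 0.0435
  r = (7 - (-1)·0.4999 - (2)·0.0435) / (6) = 1.2355

(0.4999, 0.0435, 1.2355)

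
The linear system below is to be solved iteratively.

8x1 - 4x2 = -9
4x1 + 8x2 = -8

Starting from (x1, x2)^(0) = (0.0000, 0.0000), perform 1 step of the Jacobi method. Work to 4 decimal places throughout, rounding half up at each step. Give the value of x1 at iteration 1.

-1.1250

Iteration 1:
  x1 = (-9 - (-4)·0.0000) / (8) = -1.1250
  x2 = (-8 - (4)·0.0000) / (8) = -1.0000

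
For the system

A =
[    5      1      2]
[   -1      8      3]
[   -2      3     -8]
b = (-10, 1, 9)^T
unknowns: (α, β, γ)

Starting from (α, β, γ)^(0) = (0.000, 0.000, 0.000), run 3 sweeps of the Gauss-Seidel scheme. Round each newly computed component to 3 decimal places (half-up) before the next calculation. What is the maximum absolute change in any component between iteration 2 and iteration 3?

0.072

Iteration 1:
  α = (-10 - (1)·0.000 - (2)·0.000) / (5) = -2.000
  β = (1 - (-1)·-2.000 - (3)·0.000) / (8) = -0.125
  γ = (9 - (-2)·-2.000 - (3)·-0.125) / (-8) = -0.672
Iteration 2:
  α = (-10 - (1)·-0.125 - (2)·-0.672) / (5) = -1.706
  β = (1 - (-1)·-1.706 - (3)·-0.672) / (8) = 0.164
  γ = (9 - (-2)·-1.706 - (3)·0.164) / (-8) = -0.637
Iteration 3:
  α = (-10 - (1)·0.164 - (2)·-0.637) / (5) = -1.778
  β = (1 - (-1)·-1.778 - (3)·-0.637) / (8) = 0.142
  γ = (9 - (-2)·-1.778 - (3)·0.142) / (-8) = -0.627
Change: (-0.072, -0.022, 0.010) → max |·| = 0.072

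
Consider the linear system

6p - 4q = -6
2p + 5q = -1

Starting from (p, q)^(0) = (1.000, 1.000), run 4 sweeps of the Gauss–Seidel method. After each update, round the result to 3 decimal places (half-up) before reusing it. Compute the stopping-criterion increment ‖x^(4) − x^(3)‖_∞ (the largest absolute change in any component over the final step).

Iteration 1:
  p = (-6 - (-4)·1.000) / (6) = -0.333
  q = (-1 - (2)·-0.333) / (5) = -0.067
Iteration 2:
  p = (-6 - (-4)·-0.067) / (6) = -1.045
  q = (-1 - (2)·-1.045) / (5) = 0.218
Iteration 3:
  p = (-6 - (-4)·0.218) / (6) = -0.855
  q = (-1 - (2)·-0.855) / (5) = 0.142
Iteration 4:
  p = (-6 - (-4)·0.142) / (6) = -0.905
  q = (-1 - (2)·-0.905) / (5) = 0.162
Change: (-0.050, 0.020) → max |·| = 0.050

0.050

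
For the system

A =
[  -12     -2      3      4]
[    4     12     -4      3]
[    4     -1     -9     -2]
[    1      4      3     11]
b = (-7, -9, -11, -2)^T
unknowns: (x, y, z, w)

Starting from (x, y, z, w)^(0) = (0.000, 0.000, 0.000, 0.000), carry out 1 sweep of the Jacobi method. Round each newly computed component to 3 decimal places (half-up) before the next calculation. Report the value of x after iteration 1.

Iteration 1:
  x = (-7 - (-2)·0.000 - (3)·0.000 - (4)·0.000) / (-12) = 0.583
  y = (-9 - (4)·0.000 - (-4)·0.000 - (3)·0.000) / (12) = -0.750
  z = (-11 - (4)·0.000 - (-1)·0.000 - (-2)·0.000) / (-9) = 1.222
  w = (-2 - (1)·0.000 - (4)·0.000 - (3)·0.000) / (11) = -0.182

0.583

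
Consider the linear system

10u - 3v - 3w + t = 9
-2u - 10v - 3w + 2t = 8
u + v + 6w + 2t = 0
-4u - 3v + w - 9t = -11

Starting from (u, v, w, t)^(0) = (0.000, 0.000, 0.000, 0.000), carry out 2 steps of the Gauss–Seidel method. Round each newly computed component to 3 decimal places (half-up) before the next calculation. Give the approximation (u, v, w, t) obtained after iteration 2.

(0.495, -0.673, -0.354, 1.187)

Iteration 1:
  u = (9 - (-3)·0.000 - (-3)·0.000 - (1)·0.000) / (10) = 0.900
  v = (8 - (-2)·0.900 - (-3)·0.000 - (2)·0.000) / (-10) = -0.980
  w = (0 - (1)·0.900 - (1)·-0.980 - (2)·0.000) / (6) = 0.013
  t = (-11 - (-4)·0.900 - (-3)·-0.980 - (1)·0.013) / (-9) = 1.150
Iteration 2:
  u = (9 - (-3)·-0.980 - (-3)·0.013 - (1)·1.150) / (10) = 0.495
  v = (8 - (-2)·0.495 - (-3)·0.013 - (2)·1.150) / (-10) = -0.673
  w = (0 - (1)·0.495 - (1)·-0.673 - (2)·1.150) / (6) = -0.354
  t = (-11 - (-4)·0.495 - (-3)·-0.673 - (1)·-0.354) / (-9) = 1.187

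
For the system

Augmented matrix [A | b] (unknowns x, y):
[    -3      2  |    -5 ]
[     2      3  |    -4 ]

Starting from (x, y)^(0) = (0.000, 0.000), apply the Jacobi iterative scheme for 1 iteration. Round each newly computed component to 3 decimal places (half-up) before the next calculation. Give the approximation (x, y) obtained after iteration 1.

Iteration 1:
  x = (-5 - (2)·0.000) / (-3) = 1.667
  y = (-4 - (2)·0.000) / (3) = -1.333

(1.667, -1.333)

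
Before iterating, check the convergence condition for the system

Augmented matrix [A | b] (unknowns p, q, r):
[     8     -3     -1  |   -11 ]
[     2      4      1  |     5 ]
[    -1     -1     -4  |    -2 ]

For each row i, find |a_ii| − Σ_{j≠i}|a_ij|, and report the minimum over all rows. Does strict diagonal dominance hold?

1

row 1: |8| − (3+1) = 4
row 2: |4| − (2+1) = 1
row 3: |-4| − (1+1) = 2
minimum over rows = 1 → strictly diagonally dominant (convergence guaranteed)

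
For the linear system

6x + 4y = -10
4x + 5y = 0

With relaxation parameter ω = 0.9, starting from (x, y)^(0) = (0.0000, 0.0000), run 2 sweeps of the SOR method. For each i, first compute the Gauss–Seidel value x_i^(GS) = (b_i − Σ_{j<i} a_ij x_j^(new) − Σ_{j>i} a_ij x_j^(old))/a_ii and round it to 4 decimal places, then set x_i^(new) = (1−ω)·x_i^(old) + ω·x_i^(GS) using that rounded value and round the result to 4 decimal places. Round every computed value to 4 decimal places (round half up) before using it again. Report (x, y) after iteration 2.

Iteration 1:
  x: GS value = (-10 - (4)·0.0000) / (6) = -1.6667;  x ← (1−ω)·0.0000 + ω·-1.6667 = -1.5000
  y: GS value = (0 - (4)·-1.5000) / (5) = 1.2000;  y ← (1−ω)·0.0000 + ω·1.2000 = 1.0800
Iteration 2:
  x: GS value = (-10 - (4)·1.0800) / (6) = -2.3867;  x ← (1−ω)·-1.5000 + ω·-2.3867 = -2.2980
  y: GS value = (0 - (4)·-2.2980) / (5) = 1.8384;  y ← (1−ω)·1.0800 + ω·1.8384 = 1.7626

(-2.2980, 1.7626)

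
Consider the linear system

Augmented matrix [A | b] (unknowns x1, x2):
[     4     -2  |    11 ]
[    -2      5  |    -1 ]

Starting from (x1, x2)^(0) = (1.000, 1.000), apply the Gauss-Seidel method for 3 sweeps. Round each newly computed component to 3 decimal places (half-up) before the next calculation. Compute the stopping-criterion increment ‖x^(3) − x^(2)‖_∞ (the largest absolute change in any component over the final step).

Iteration 1:
  x1 = (11 - (-2)·1.000) / (4) = 3.250
  x2 = (-1 - (-2)·3.250) / (5) = 1.100
Iteration 2:
  x1 = (11 - (-2)·1.100) / (4) = 3.300
  x2 = (-1 - (-2)·3.300) / (5) = 1.120
Iteration 3:
  x1 = (11 - (-2)·1.120) / (4) = 3.310
  x2 = (-1 - (-2)·3.310) / (5) = 1.124
Change: (0.010, 0.004) → max |·| = 0.010

0.010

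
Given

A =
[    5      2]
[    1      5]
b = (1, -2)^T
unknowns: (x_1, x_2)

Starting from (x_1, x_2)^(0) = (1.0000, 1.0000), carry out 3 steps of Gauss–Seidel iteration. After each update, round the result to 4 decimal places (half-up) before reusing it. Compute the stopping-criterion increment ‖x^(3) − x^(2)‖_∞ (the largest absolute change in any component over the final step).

Iteration 1:
  x_1 = (1 - (2)·1.0000) / (5) = -0.2000
  x_2 = (-2 - (1)·-0.2000) / (5) = -0.3600
Iteration 2:
  x_1 = (1 - (2)·-0.3600) / (5) = 0.3440
  x_2 = (-2 - (1)·0.3440) / (5) = -0.4688
Iteration 3:
  x_1 = (1 - (2)·-0.4688) / (5) = 0.3875
  x_2 = (-2 - (1)·0.3875) / (5) = -0.4775
Change: (0.0435, -0.0087) → max |·| = 0.0435

0.0435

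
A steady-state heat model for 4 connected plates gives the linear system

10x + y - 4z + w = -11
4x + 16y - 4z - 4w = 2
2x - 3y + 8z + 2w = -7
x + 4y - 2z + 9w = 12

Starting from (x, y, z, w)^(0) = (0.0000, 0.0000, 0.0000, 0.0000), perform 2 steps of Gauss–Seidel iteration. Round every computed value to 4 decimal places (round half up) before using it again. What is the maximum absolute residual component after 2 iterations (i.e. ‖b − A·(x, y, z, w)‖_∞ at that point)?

Iteration 1:
  x = (-11 - (1)·0.0000 - (-4)·0.0000 - (1)·0.0000) / (10) = -1.1000
  y = (2 - (4)·-1.1000 - (-4)·0.0000 - (-4)·0.0000) / (16) = 0.4000
  z = (-7 - (2)·-1.1000 - (-3)·0.4000 - (2)·0.0000) / (8) = -0.4500
  w = (12 - (1)·-1.1000 - (4)·0.4000 - (-2)·-0.4500) / (9) = 1.1778
Iteration 2:
  x = (-11 - (1)·0.4000 - (-4)·-0.4500 - (1)·1.1778) / (10) = -1.4378
  y = (2 - (4)·-1.4378 - (-4)·-0.4500 - (-4)·1.1778) / (16) = 0.6664
  z = (-7 - (2)·-1.4378 - (-3)·0.6664 - (2)·1.1778) / (8) = -0.5601
  w = (12 - (1)·-1.4378 - (4)·0.6664 - (-2)·-0.5601) / (9) = 1.0724
Residual b − A·x = (-0.6012, -0.8620, 0.2108, 0.0004); ∞-norm = 0.8620

0.8620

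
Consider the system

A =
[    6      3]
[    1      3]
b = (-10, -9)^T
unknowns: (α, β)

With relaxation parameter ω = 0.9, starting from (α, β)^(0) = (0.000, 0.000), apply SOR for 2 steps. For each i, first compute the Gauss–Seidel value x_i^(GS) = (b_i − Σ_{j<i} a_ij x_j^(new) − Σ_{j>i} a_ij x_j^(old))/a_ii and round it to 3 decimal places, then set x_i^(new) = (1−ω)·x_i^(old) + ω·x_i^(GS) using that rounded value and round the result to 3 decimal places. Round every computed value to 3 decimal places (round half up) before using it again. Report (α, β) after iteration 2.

Iteration 1:
  α: GS value = (-10 - (3)·0.000) / (6) = -1.667;  α ← (1−ω)·0.000 + ω·-1.667 = -1.500
  β: GS value = (-9 - (1)·-1.500) / (3) = -2.500;  β ← (1−ω)·0.000 + ω·-2.500 = -2.250
Iteration 2:
  α: GS value = (-10 - (3)·-2.250) / (6) = -0.542;  α ← (1−ω)·-1.500 + ω·-0.542 = -0.638
  β: GS value = (-9 - (1)·-0.638) / (3) = -2.787;  β ← (1−ω)·-2.250 + ω·-2.787 = -2.733

(-0.638, -2.733)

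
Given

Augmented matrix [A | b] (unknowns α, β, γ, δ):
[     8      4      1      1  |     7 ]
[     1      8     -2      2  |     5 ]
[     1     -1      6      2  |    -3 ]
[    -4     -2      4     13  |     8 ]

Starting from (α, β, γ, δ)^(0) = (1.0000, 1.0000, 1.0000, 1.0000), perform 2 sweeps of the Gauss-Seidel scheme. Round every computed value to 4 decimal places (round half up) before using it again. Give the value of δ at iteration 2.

Iteration 1:
  α = (7 - (4)·1.0000 - (1)·1.0000 - (1)·1.0000) / (8) = 0.1250
  β = (5 - (1)·0.1250 - (-2)·1.0000 - (2)·1.0000) / (8) = 0.6094
  γ = (-3 - (1)·0.1250 - (-1)·0.6094 - (2)·1.0000) / (6) = -0.7526
  δ = (8 - (-4)·0.1250 - (-2)·0.6094 - (4)·-0.7526) / (13) = 0.9792
Iteration 2:
  α = (7 - (4)·0.6094 - (1)·-0.7526 - (1)·0.9792) / (8) = 0.5420
  β = (5 - (1)·0.5420 - (-2)·-0.7526 - (2)·0.9792) / (8) = 0.1243
  γ = (-3 - (1)·0.5420 - (-1)·0.1243 - (2)·0.9792) / (6) = -0.8960
  δ = (8 - (-4)·0.5420 - (-2)·0.1243 - (4)·-0.8960) / (13) = 1.0770

1.0770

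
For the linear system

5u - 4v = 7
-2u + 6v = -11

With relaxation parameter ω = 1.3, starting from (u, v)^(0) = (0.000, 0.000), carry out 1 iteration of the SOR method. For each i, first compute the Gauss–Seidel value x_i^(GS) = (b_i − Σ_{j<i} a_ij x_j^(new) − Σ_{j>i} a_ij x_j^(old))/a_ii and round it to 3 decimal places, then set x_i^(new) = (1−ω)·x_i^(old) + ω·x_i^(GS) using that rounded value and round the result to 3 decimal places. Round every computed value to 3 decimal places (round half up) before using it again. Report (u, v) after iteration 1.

Iteration 1:
  u: GS value = (7 - (-4)·0.000) / (5) = 1.400;  u ← (1−ω)·0.000 + ω·1.400 = 1.820
  v: GS value = (-11 - (-2)·1.820) / (6) = -1.227;  v ← (1−ω)·0.000 + ω·-1.227 = -1.595

(1.820, -1.595)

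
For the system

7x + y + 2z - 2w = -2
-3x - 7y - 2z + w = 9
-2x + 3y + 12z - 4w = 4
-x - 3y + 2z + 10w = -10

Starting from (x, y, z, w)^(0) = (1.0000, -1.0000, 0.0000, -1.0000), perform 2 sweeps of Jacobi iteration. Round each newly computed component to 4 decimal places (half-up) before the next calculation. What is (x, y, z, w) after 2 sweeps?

Iteration 1:
  x = (-2 - (1)·-1.0000 - (2)·0.0000 - (-2)·-1.0000) / (7) = -0.4286
  y = (9 - (-3)·1.0000 - (-2)·0.0000 - (1)·-1.0000) / (-7) = -1.8571
  z = (4 - (-2)·1.0000 - (3)·-1.0000 - (-4)·-1.0000) / (12) = 0.4167
  w = (-10 - (-1)·1.0000 - (-3)·-1.0000 - (2)·0.0000) / (10) = -1.2000
Iteration 2:
  x = (-2 - (1)·-1.8571 - (2)·0.4167 - (-2)·-1.2000) / (7) = -0.4823
  y = (9 - (-3)·-0.4286 - (-2)·0.4167 - (1)·-1.2000) / (-7) = -1.3925
  z = (4 - (-2)·-0.4286 - (3)·-1.8571 - (-4)·-1.2000) / (12) = 0.3262
  w = (-10 - (-1)·-0.4286 - (-3)·-1.8571 - (2)·0.4167) / (10) = -1.6833

(-0.4823, -1.3925, 0.3262, -1.6833)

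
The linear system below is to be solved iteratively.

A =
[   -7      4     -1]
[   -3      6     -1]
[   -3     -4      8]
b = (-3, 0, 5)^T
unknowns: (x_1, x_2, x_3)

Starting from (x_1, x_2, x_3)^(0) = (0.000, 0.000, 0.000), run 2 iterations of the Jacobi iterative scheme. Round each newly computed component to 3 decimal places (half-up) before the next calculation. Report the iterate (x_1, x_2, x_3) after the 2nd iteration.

(0.339, 0.319, 0.786)

Iteration 1:
  x_1 = (-3 - (4)·0.000 - (-1)·0.000) / (-7) = 0.429
  x_2 = (0 - (-3)·0.000 - (-1)·0.000) / (6) = 0.000
  x_3 = (5 - (-3)·0.000 - (-4)·0.000) / (8) = 0.625
Iteration 2:
  x_1 = (-3 - (4)·0.000 - (-1)·0.625) / (-7) = 0.339
  x_2 = (0 - (-3)·0.429 - (-1)·0.625) / (6) = 0.319
  x_3 = (5 - (-3)·0.429 - (-4)·0.000) / (8) = 0.786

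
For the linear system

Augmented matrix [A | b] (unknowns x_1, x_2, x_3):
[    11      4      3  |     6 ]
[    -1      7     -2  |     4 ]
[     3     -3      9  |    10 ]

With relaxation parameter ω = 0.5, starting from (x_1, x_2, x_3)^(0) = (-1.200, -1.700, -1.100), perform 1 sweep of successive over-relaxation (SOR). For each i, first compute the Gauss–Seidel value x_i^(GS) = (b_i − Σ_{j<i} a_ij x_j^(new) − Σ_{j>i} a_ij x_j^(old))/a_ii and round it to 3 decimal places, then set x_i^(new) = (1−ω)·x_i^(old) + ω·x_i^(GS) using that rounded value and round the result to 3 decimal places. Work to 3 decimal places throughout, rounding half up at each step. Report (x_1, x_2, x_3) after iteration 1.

(0.132, -0.712, -0.135)

Iteration 1:
  x_1: GS value = (6 - (4)·-1.700 - (3)·-1.100) / (11) = 1.464;  x_1 ← (1−ω)·-1.200 + ω·1.464 = 0.132
  x_2: GS value = (4 - (-1)·0.132 - (-2)·-1.100) / (7) = 0.276;  x_2 ← (1−ω)·-1.700 + ω·0.276 = -0.712
  x_3: GS value = (10 - (3)·0.132 - (-3)·-0.712) / (9) = 0.830;  x_3 ← (1−ω)·-1.100 + ω·0.830 = -0.135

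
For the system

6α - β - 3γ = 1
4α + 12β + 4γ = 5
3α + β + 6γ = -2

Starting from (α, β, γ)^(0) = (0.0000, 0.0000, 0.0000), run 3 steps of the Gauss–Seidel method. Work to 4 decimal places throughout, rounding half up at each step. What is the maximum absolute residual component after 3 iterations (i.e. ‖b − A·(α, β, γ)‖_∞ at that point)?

Iteration 1:
  α = (1 - (-1)·0.0000 - (-3)·0.0000) / (6) = 0.1667
  β = (5 - (4)·0.1667 - (4)·0.0000) / (12) = 0.3611
  γ = (-2 - (3)·0.1667 - (1)·0.3611) / (6) = -0.4769
Iteration 2:
  α = (1 - (-1)·0.3611 - (-3)·-0.4769) / (6) = -0.0116
  β = (5 - (4)·-0.0116 - (4)·-0.4769) / (12) = 0.5795
  γ = (-2 - (3)·-0.0116 - (1)·0.5795) / (6) = -0.4241
Iteration 3:
  α = (1 - (-1)·0.5795 - (-3)·-0.4241) / (6) = 0.0512
  β = (5 - (4)·0.0512 - (4)·-0.4241) / (12) = 0.5410
  γ = (-2 - (3)·0.0512 - (1)·0.5410) / (6) = -0.4491
Residual b − A·x = (-0.1135, 0.0996, 0.0000); ∞-norm = 0.1135

0.1135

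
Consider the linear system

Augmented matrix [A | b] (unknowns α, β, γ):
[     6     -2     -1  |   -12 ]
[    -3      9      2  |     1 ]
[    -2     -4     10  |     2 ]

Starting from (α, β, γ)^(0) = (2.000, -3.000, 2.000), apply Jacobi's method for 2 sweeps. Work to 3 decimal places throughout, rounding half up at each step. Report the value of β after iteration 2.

-0.645

Iteration 1:
  α = (-12 - (-2)·-3.000 - (-1)·2.000) / (6) = -2.667
  β = (1 - (-3)·2.000 - (2)·2.000) / (9) = 0.333
  γ = (2 - (-2)·2.000 - (-4)·-3.000) / (10) = -0.600
Iteration 2:
  α = (-12 - (-2)·0.333 - (-1)·-0.600) / (6) = -1.989
  β = (1 - (-3)·-2.667 - (2)·-0.600) / (9) = -0.645
  γ = (2 - (-2)·-2.667 - (-4)·0.333) / (10) = -0.200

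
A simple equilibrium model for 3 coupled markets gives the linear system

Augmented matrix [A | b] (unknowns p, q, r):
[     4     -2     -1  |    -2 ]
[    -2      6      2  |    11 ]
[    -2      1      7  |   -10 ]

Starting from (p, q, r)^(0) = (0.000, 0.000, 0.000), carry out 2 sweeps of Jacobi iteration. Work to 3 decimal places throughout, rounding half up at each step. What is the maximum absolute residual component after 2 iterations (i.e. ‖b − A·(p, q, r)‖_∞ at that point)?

Iteration 1:
  p = (-2 - (-2)·0.000 - (-1)·0.000) / (4) = -0.500
  q = (11 - (-2)·0.000 - (2)·0.000) / (6) = 1.833
  r = (-10 - (-2)·0.000 - (1)·0.000) / (7) = -1.429
Iteration 2:
  p = (-2 - (-2)·1.833 - (-1)·-1.429) / (4) = 0.059
  q = (11 - (-2)·-0.500 - (2)·-1.429) / (6) = 2.143
  r = (-10 - (-2)·-0.500 - (1)·1.833) / (7) = -1.833
Residual b − A·x = (0.217, 1.926, 0.806); ∞-norm = 1.926

1.926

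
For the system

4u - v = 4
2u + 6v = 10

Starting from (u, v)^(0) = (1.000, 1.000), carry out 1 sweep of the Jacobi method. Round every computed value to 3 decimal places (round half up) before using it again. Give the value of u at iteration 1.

1.250

Iteration 1:
  u = (4 - (-1)·1.000) / (4) = 1.250
  v = (10 - (2)·1.000) / (6) = 1.333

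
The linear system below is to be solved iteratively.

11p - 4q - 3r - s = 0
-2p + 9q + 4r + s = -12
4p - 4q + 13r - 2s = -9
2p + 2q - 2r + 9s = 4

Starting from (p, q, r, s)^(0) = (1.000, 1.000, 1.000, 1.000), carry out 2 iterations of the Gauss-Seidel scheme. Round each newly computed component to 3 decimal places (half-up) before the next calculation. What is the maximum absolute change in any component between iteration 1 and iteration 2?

Iteration 1:
  p = (0 - (-4)·1.000 - (-3)·1.000 - (-1)·1.000) / (11) = 0.727
  q = (-12 - (-2)·0.727 - (4)·1.000 - (1)·1.000) / (9) = -1.727
  r = (-9 - (4)·0.727 - (-4)·-1.727 - (-2)·1.000) / (13) = -1.294
  s = (4 - (2)·0.727 - (2)·-1.727 - (-2)·-1.294) / (9) = 0.379
Iteration 2:
  p = (0 - (-4)·-1.727 - (-3)·-1.294 - (-1)·0.379) / (11) = -0.946
  q = (-12 - (-2)·-0.946 - (4)·-1.294 - (1)·0.379) / (9) = -1.011
  r = (-9 - (4)·-0.946 - (-4)·-1.011 - (-2)·0.379) / (13) = -0.654
  s = (4 - (2)·-0.946 - (2)·-1.011 - (-2)·-0.654) / (9) = 0.734
Change: (-1.673, 0.716, 0.640, 0.355) → max |·| = 1.673

1.673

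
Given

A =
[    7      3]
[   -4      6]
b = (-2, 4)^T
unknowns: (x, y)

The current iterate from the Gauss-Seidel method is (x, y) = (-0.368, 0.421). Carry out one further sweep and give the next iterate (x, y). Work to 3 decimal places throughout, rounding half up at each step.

One sweep:
  x = (-2 - (3)·0.421) / (7) = -0.466
  y = (4 - (-4)·-0.466) / (6) = 0.356

(-0.466, 0.356)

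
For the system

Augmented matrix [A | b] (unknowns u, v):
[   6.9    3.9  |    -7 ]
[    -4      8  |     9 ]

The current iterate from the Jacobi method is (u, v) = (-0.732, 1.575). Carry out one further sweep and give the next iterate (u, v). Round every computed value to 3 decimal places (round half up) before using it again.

(-1.905, 0.759)

One sweep:
  u = (-7 - (3.9)·1.575) / (6.9) = -1.905
  v = (9 - (-4)·-0.732) / (8) = 0.759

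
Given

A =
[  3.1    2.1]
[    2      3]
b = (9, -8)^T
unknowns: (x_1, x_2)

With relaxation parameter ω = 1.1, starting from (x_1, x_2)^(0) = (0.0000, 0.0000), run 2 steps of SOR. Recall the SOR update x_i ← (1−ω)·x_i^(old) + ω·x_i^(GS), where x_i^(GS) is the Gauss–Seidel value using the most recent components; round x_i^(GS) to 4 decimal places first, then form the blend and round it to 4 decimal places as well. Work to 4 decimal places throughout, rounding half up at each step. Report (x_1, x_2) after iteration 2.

Iteration 1:
  x_1: GS value = (9 - (2.1)·0.0000) / (3.1) = 2.9032;  x_1 ← (1−ω)·0.0000 + ω·2.9032 = 3.1935
  x_2: GS value = (-8 - (2)·3.1935) / (3) = -4.7957;  x_2 ← (1−ω)·0.0000 + ω·-4.7957 = -5.2753
Iteration 2:
  x_1: GS value = (9 - (2.1)·-5.2753) / (3.1) = 6.4768;  x_1 ← (1−ω)·3.1935 + ω·6.4768 = 6.8051
  x_2: GS value = (-8 - (2)·6.8051) / (3) = -7.2034;  x_2 ← (1−ω)·-5.2753 + ω·-7.2034 = -7.3962

(6.8051, -7.3962)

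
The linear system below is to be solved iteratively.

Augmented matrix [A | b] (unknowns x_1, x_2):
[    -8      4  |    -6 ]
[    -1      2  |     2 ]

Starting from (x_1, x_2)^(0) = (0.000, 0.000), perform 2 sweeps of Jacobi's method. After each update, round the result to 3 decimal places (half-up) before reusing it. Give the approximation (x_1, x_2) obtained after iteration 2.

Iteration 1:
  x_1 = (-6 - (4)·0.000) / (-8) = 0.750
  x_2 = (2 - (-1)·0.000) / (2) = 1.000
Iteration 2:
  x_1 = (-6 - (4)·1.000) / (-8) = 1.250
  x_2 = (2 - (-1)·0.750) / (2) = 1.375

(1.250, 1.375)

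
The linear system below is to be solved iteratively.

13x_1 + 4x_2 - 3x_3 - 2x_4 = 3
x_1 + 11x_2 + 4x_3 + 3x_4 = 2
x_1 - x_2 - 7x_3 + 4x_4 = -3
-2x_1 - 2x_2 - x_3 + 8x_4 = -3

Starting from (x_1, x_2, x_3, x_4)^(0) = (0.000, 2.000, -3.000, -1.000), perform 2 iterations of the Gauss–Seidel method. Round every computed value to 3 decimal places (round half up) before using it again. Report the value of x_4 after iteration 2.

-0.348

Iteration 1:
  x_1 = (3 - (4)·2.000 - (-3)·-3.000 - (-2)·-1.000) / (13) = -1.231
  x_2 = (2 - (1)·-1.231 - (4)·-3.000 - (3)·-1.000) / (11) = 1.657
  x_3 = (-3 - (1)·-1.231 - (-1)·1.657 - (4)·-1.000) / (-7) = -0.555
  x_4 = (-3 - (-2)·-1.231 - (-2)·1.657 - (-1)·-0.555) / (8) = -0.338
Iteration 2:
  x_1 = (3 - (4)·1.657 - (-3)·-0.555 - (-2)·-0.338) / (13) = -0.459
  x_2 = (2 - (1)·-0.459 - (4)·-0.555 - (3)·-0.338) / (11) = 0.518
  x_3 = (-3 - (1)·-0.459 - (-1)·0.518 - (4)·-0.338) / (-7) = 0.096
  x_4 = (-3 - (-2)·-0.459 - (-2)·0.518 - (-1)·0.096) / (8) = -0.348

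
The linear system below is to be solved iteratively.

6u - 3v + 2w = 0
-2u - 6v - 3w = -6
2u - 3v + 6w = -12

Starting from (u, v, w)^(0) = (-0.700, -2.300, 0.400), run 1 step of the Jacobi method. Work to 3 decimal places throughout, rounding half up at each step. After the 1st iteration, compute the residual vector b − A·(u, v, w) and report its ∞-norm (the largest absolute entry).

16.631

Iteration 1:
  u = (0 - (-3)·-2.300 - (2)·0.400) / (6) = -1.283
  v = (-6 - (-2)·-0.700 - (-3)·0.400) / (-6) = 1.033
  w = (-12 - (2)·-0.700 - (-3)·-2.300) / (6) = -2.917
Residual b − A·x = (16.631, -11.119, 11.167); ∞-norm = 16.631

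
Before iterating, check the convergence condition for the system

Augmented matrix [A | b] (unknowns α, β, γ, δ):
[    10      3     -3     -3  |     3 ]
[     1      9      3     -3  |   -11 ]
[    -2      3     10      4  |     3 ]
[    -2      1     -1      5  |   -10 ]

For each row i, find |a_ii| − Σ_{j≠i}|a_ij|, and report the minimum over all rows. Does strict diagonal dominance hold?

row 1: |10| − (3+3+3) = 1
row 2: |9| − (1+3+3) = 2
row 3: |10| − (2+3+4) = 1
row 4: |5| − (2+1+1) = 1
minimum over rows = 1 → strictly diagonally dominant (convergence guaranteed)

1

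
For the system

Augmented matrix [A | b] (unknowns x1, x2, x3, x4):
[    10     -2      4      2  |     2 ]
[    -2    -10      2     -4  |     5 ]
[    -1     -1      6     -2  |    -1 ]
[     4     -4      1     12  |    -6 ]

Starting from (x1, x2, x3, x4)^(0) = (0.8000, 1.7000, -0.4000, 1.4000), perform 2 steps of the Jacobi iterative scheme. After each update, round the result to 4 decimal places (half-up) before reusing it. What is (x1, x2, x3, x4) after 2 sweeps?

(-0.3133, -0.3740, -0.3689, -1.1331)

Iteration 1:
  x1 = (2 - (-2)·1.7000 - (4)·-0.4000 - (2)·1.4000) / (10) = 0.4200
  x2 = (5 - (-2)·0.8000 - (2)·-0.4000 - (-4)·1.4000) / (-10) = -1.3000
  x3 = (-1 - (-1)·0.8000 - (-1)·1.7000 - (-2)·1.4000) / (6) = 0.7167
  x4 = (-6 - (4)·0.8000 - (-4)·1.7000 - (1)·-0.4000) / (12) = -0.1667
Iteration 2:
  x1 = (2 - (-2)·-1.3000 - (4)·0.7167 - (2)·-0.1667) / (10) = -0.3133
  x2 = (5 - (-2)·0.4200 - (2)·0.7167 - (-4)·-0.1667) / (-10) = -0.3740
  x3 = (-1 - (-1)·0.4200 - (-1)·-1.3000 - (-2)·-0.1667) / (6) = -0.3689
  x4 = (-6 - (4)·0.4200 - (-4)·-1.3000 - (1)·0.7167) / (12) = -1.1331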